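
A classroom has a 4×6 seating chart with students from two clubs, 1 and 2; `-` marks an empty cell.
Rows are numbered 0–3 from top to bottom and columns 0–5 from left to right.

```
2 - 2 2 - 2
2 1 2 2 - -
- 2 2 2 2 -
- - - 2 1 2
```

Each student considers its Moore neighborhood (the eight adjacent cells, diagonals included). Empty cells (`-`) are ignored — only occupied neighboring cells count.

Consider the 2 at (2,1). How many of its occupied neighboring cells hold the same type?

Occupied neighbors of (2,1): (1,0)=2, (1,1)=1, (1,2)=2, (2,2)=2.
Same type (2): 3 of 4.

3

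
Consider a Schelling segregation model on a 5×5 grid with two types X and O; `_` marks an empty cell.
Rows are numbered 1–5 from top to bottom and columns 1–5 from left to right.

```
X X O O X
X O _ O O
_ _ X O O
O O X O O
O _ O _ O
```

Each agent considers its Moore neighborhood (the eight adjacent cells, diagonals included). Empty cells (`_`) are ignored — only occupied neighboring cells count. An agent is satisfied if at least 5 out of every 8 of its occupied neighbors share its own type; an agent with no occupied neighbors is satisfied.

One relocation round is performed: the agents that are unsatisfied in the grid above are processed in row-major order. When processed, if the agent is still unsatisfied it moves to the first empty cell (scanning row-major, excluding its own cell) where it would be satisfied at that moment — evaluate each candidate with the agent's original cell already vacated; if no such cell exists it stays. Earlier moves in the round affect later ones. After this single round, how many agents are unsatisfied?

5

Initially unsatisfied (in order): (1,2), (1,5), (2,2), (3,3), (4,2), (4,3).
  (1,2): no empty cell satisfies it; stays.
  (1,5): no empty cell satisfies it; stays.
  (2,2) → (2,3).
  (3,3): no empty cell satisfies it; stays.
  (4,2) → (5,2).
  (4,3) → (2,2).
Resulting grid:
X X O O X
X X O O O
_ _ X O O
O _ _ O O
O O O _ O
Unsatisfied now: (1,2), (1,3), (1,5), (2,3), (3,3).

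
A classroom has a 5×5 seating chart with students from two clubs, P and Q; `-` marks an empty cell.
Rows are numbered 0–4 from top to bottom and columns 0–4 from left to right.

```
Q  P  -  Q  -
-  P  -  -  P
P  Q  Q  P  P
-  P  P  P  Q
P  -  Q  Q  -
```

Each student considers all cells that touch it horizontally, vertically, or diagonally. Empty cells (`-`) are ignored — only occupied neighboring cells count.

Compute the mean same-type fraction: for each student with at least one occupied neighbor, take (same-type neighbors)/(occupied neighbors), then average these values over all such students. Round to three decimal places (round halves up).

(0,0)Q 0/2
(0,1)P 1/2
(0,3)Q 0/1
(1,1)P 2/5
(1,4)P 2/3
(2,0)P 2/3
(2,1)Q 1/5
(2,2)Q 1/6
(2,3)P 4/6
(2,4)P 3/4
(3,1)P 3/6
(3,2)P 3/7
(3,3)P 3/7
(3,4)Q 1/4
(4,0)P 1/1
(4,2)Q 1/4
(4,3)Q 2/4
Sum over 17 students: 0/2 + 1/2 + 0/1 + 2/5 + 2/3 + 2/3 + 1/5 + 1/6 + 4/6 + 3/4 + 3/6 + 3/7 + 3/7 + 1/4 + 1/1 + 1/4 + 2/4 = 3097/420; mean = 3097/420 ÷ 17 = 3097/7140 = 0.433753… → 0.434.

0.434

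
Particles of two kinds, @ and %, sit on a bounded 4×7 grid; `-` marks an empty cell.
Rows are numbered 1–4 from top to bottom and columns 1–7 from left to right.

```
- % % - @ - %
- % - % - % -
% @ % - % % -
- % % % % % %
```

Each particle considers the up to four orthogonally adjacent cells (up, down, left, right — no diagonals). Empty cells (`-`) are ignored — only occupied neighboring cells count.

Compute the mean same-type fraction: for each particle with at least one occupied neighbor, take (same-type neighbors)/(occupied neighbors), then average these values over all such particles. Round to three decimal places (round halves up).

0.767

(1,2)% 2/2
(1,3)% 1/1
(1,5)@ — no occupied neighbors
(1,7)% — no occupied neighbors
(2,2)% 1/2
(2,4)% — no occupied neighbors
(2,6)% 1/1
(3,1)% 0/1
(3,2)@ 0/4
(3,3)% 1/2
(3,5)% 2/2
(3,6)% 3/3
(4,2)% 1/2
(4,3)% 3/3
(4,4)% 2/2
(4,5)% 3/3
(4,6)% 3/3
(4,7)% 1/1
Sum over 15 particles: 2/2 + 1/1 + 1/2 + 1/1 + 0/1 + 0/4 + 1/2 + 2/2 + 3/3 + 1/2 + 3/3 + 2/2 + 3/3 + 3/3 + 1/1 = 23/2; mean = 23/2 ÷ 15 = 23/30 = 0.766666… → 0.767.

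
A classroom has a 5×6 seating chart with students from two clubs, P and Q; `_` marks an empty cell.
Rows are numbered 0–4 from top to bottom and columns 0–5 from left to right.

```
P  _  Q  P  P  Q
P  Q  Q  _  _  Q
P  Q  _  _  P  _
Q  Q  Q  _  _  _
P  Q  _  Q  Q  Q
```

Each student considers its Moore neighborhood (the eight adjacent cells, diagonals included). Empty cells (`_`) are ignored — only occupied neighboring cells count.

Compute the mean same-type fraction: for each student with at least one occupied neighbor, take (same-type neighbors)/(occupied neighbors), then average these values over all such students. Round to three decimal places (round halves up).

0.567

(0,0)P 1/2
(0,2)Q 2/3
(0,3)P 1/3
(0,4)P 1/3
(0,5)Q 1/2
(1,0)P 2/4
(1,1)Q 3/6
(1,2)Q 3/4
(1,5)Q 1/3
(2,0)P 1/5
(2,1)Q 5/7
(2,4)P 0/1
(3,0)Q 3/5
(3,1)Q 4/6
(3,2)Q 4/4
(4,0)P 0/3
(4,1)Q 3/4
(4,3)Q 2/2
(4,4)Q 2/2
(4,5)Q 1/1
Sum over 20 students: 1/2 + 2/3 + 1/3 + 1/3 + 1/2 + 2/4 + 3/6 + 3/4 + 1/3 + 1/5 + 5/7 + 0/1 + 3/5 + 4/6 + 4/4 + 0/3 + 3/4 + 2/2 + 2/2 + 1/1 = 2383/210; mean = 2383/210 ÷ 20 = 2383/4200 = 0.567380… → 0.567.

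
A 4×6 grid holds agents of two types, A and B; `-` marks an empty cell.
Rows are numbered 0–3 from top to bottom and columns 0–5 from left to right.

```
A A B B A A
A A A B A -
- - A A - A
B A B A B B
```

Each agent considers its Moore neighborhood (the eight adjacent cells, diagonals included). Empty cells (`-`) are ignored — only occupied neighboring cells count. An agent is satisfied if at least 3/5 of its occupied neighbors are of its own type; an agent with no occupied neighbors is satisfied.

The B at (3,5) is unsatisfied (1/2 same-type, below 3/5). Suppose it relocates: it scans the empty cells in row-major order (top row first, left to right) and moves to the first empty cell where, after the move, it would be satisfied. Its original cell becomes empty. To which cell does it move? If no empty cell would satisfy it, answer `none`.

none

Vacating (3,5). Empty cells in order:
  (1,5): 0/4 same-type → still unsatisfied.
  (2,0): 1/4 same-type → still unsatisfied.
  (2,1): 2/7 same-type → still unsatisfied.
  (2,4): 2/6 same-type → still unsatisfied.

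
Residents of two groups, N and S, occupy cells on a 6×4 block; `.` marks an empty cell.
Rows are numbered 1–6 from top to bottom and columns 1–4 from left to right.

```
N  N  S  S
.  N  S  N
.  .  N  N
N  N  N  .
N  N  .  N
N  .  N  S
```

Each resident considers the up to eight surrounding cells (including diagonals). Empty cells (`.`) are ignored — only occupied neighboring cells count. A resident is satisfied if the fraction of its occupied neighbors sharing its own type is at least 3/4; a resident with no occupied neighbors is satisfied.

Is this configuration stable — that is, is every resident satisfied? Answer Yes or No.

No

(1,1)N 2/2 ✓
(1,2)N 2/4 ✗
(1,3)S 2/5 ✗
(1,4)S 2/3 ✗
(2,2)N 3/5 ✗
(2,3)S 2/7 ✗
(2,4)N 2/5 ✗
(3,3)N 5/6 ✓
(3,4)N 3/4 ✓
(4,1)N 3/3 ✓
(4,2)N 5/5 ✓
(4,3)N 5/5 ✓
(5,1)N 4/4 ✓
(5,2)N 6/6 ✓
(5,4)N 2/3 ✗
(6,1)N 2/2 ✓
(6,3)N 2/3 ✗
(6,4)S 0/2 ✗
For instance (1,2) has only 2/4 same-type neighbors, below 3/4.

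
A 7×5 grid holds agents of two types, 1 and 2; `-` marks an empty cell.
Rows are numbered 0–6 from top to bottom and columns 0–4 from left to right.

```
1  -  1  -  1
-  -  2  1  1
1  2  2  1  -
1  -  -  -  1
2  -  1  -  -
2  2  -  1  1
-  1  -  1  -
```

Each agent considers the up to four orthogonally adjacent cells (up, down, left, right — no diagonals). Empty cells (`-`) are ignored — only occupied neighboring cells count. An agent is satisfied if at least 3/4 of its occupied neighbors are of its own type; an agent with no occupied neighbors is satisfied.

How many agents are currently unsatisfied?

(0,0)1 0/0 ok
(0,2)1 0/1 unhappy
(0,4)1 1/1 ok
(1,2)2 1/3 unhappy
(1,3)1 2/3 unhappy
(1,4)1 2/2 ok
(2,0)1 1/2 unhappy
(2,1)2 1/2 unhappy
(2,2)2 2/3 unhappy
(2,3)1 1/2 unhappy
(3,0)1 1/2 unhappy
(3,4)1 0/0 ok
(4,0)2 1/2 unhappy
(4,2)1 0/0 ok
(5,0)2 2/2 ok
(5,1)2 1/2 unhappy
(5,3)1 2/2 ok
(5,4)1 1/1 ok
(6,1)1 0/1 unhappy
(6,3)1 1/1 ok
Unsatisfied: (0,2), (1,2), (1,3), (2,0), (2,1), (2,2), (2,3), (3,0), (4,0), (5,1), (6,1) — 11 in total.

11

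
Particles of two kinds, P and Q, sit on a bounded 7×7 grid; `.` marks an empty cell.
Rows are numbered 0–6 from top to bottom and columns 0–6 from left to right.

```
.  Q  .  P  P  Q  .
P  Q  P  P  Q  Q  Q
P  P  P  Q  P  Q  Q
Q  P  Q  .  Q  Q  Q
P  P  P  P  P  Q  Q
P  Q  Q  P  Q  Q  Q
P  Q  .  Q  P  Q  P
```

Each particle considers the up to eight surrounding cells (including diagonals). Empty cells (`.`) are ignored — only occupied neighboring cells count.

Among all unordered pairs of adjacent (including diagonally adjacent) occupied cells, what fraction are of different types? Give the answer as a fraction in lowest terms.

59/132

Scan each occupied cell's neighbors to the right and below (and the two forward diagonals) so each pair is counted once.
Row 0: Q(0,1)–Q(1,1)= Q(0,1)–P(1,2)≠ Q(0,1)–P(1,0)≠ P(0,3)–P(0,4)= P(0,3)–P(1,3)= P(0,3)–Q(1,4)≠ P(0,3)–P(1,2)= P(0,4)–Q(0,5)≠ P(0,4)–Q(1,4)≠ P(0,4)–Q(1,5)≠ P(0,4)–P(1,3)= Q(0,5)–Q(1,5)= Q(0,5)–Q(1,6)= Q(0,5)–Q(1,4)=  → 6/14 unlike.
Row 1: P(1,0)–Q(1,1)≠ P(1,0)–P(2,0)= P(1,0)–P(2,1)= Q(1,1)–P(1,2)≠ Q(1,1)–P(2,1)≠ Q(1,1)–P(2,2)≠ Q(1,1)–P(2,0)≠ P(1,2)–P(1,3)= P(1,2)–P(2,2)= P(1,2)–Q(2,3)≠ P(1,2)–P(2,1)= P(1,3)–Q(1,4)≠ P(1,3)–Q(2,3)≠ P(1,3)–P(2,4)= P(1,3)–P(2,2)= Q(1,4)–Q(1,5)= Q(1,4)–P(2,4)≠ Q(1,4)–Q(2,5)= Q(1,4)–Q(2,3)= Q(1,5)–Q(1,6)= Q(1,5)–Q(2,5)= Q(1,5)–Q(2,6)= Q(1,5)–P(2,4)≠ Q(1,6)–Q(2,6)= Q(1,6)–Q(2,5)=  → 10/25 unlike.
Row 2: P(2,0)–P(2,1)= P(2,0)–Q(3,0)≠ P(2,0)–P(3,1)= P(2,1)–P(2,2)= P(2,1)–P(3,1)= P(2,1)–Q(3,2)≠ P(2,1)–Q(3,0)≠ P(2,2)–Q(2,3)≠ P(2,2)–Q(3,2)≠ P(2,2)–P(3,1)= Q(2,3)–P(2,4)≠ Q(2,3)–Q(3,4)= Q(2,3)–Q(3,2)= P(2,4)–Q(2,5)≠ P(2,4)–Q(3,4)≠ P(2,4)–Q(3,5)≠ Q(2,5)–Q(2,6)= Q(2,5)–Q(3,5)= Q(2,5)–Q(3,6)= Q(2,5)–Q(3,4)= Q(2,6)–Q(3,6)= Q(2,6)–Q(3,5)=  → 9/22 unlike.
Row 3: Q(3,0)–P(3,1)≠ Q(3,0)–P(4,0)≠ Q(3,0)–P(4,1)≠ P(3,1)–Q(3,2)≠ P(3,1)–P(4,1)= P(3,1)–P(4,2)= P(3,1)–P(4,0)= Q(3,2)–P(4,2)≠ Q(3,2)–P(4,3)≠ Q(3,2)–P(4,1)≠ Q(3,4)–Q(3,5)= Q(3,4)–P(4,4)≠ Q(3,4)–Q(4,5)= Q(3,4)–P(4,3)≠ Q(3,5)–Q(3,6)= Q(3,5)–Q(4,5)= Q(3,5)–Q(4,6)= Q(3,5)–P(4,4)≠ Q(3,6)–Q(4,6)= Q(3,6)–Q(4,5)=  → 10/20 unlike.
Row 4: P(4,0)–P(4,1)= P(4,0)–P(5,0)= P(4,0)–Q(5,1)≠ P(4,1)–P(4,2)= P(4,1)–Q(5,1)≠ P(4,1)–Q(5,2)≠ P(4,1)–P(5,0)= P(4,2)–P(4,3)= P(4,2)–Q(5,2)≠ P(4,2)–P(5,3)= P(4,2)–Q(5,1)≠ P(4,3)–P(4,4)= P(4,3)–P(5,3)= P(4,3)–Q(5,4)≠ P(4,3)–Q(5,2)≠ P(4,4)–Q(4,5)≠ P(4,4)–Q(5,4)≠ P(4,4)–Q(5,5)≠ P(4,4)–P(5,3)= Q(4,5)–Q(4,6)= Q(4,5)–Q(5,5)= Q(4,5)–Q(5,6)= Q(4,5)–Q(5,4)= Q(4,6)–Q(5,6)= Q(4,6)–Q(5,5)=  → 10/25 unlike.
Row 5: P(5,0)–Q(5,1)≠ P(5,0)–P(6,0)= P(5,0)–Q(6,1)≠ Q(5,1)–Q(5,2)= Q(5,1)–Q(6,1)= Q(5,1)–P(6,0)≠ Q(5,2)–P(5,3)≠ Q(5,2)–Q(6,3)= Q(5,2)–Q(6,1)= P(5,3)–Q(5,4)≠ P(5,3)–Q(6,3)≠ P(5,3)–P(6,4)= Q(5,4)–Q(5,5)= Q(5,4)–P(6,4)≠ Q(5,4)–Q(6,5)= Q(5,4)–Q(6,3)= Q(5,5)–Q(5,6)= Q(5,5)–Q(6,5)= Q(5,5)–P(6,6)≠ Q(5,5)–P(6,4)≠ Q(5,6)–P(6,6)≠ Q(5,6)–Q(6,5)=  → 10/22 unlike.
Row 6: P(6,0)–Q(6,1)≠ Q(6,3)–P(6,4)≠ P(6,4)–Q(6,5)≠ Q(6,5)–P(6,6)≠  → 4/4 unlike.
Total adjacent occupied pairs: 132; unlike-type pairs: 59.
59/132 is already in lowest terms.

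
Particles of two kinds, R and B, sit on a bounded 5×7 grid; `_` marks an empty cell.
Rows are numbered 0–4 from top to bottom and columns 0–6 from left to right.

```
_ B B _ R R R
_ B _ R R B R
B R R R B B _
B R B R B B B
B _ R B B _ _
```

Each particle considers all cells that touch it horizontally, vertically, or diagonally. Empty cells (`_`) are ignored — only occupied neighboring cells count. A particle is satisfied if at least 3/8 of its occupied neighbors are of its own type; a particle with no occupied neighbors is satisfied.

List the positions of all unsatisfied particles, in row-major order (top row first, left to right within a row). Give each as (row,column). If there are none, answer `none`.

Row 0: (0,1)B 2/2 ok · (0,2)B 2/3 ok · (0,4)R 3/4 ok · (0,5)R 4/5 ok · (0,6)R 2/3 ok
Row 1: (1,1)B 3/5 ok · (1,3)R 4/6 ok · (1,4)R 4/7 ok · (1,5)B 2/7 unhappy · (1,6)R 2/4 ok
Row 2: (2,0)B 2/4 ok · (2,1)R 2/6 unhappy · (2,2)R 5/7 ok · (2,3)R 4/7 ok · (2,4)B 4/8 ok · (2,5)B 5/7 ok
Row 3: (3,0)B 2/4 ok · (3,1)R 3/7 ok · (3,2)B 1/7 unhappy · (3,3)R 3/8 ok · (3,4)B 5/7 ok · (3,5)B 5/5 ok · (3,6)B 2/2 ok
Row 4: (4,0)B 1/2 ok · (4,2)R 2/4 ok · (4,3)B 3/5 ok · (4,4)B 3/4 ok

(1,5), (2,1), (3,2)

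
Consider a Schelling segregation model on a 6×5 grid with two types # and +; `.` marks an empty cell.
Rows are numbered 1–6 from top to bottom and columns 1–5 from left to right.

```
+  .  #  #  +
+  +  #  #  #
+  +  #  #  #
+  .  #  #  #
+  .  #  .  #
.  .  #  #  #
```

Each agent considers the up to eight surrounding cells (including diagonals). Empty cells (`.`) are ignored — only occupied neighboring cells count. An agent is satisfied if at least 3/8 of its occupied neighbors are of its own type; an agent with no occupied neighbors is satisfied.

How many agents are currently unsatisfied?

1

(1,1)+ 2/2 satisfied
(1,3)# 3/4 satisfied
(1,4)# 4/5 satisfied
(1,5)+ 0/3 not
(2,1)+ 4/4 satisfied
(2,2)+ 4/7 satisfied
(2,3)# 5/7 satisfied
(2,4)# 7/8 satisfied
(2,5)# 4/5 satisfied
(3,1)+ 4/4 satisfied
(3,2)+ 4/7 satisfied
(3,3)# 5/7 satisfied
(3,4)# 8/8 satisfied
(3,5)# 5/5 satisfied
(4,1)+ 3/3 satisfied
(4,3)# 4/5 satisfied
(4,4)# 7/7 satisfied
(4,5)# 4/4 satisfied
(5,1)+ 1/1 satisfied
(5,3)# 4/4 satisfied
(5,5)# 4/4 satisfied
(6,3)# 2/2 satisfied
(6,4)# 4/4 satisfied
(6,5)# 2/2 satisfied
Unsatisfied: (1,5) — 1 in total.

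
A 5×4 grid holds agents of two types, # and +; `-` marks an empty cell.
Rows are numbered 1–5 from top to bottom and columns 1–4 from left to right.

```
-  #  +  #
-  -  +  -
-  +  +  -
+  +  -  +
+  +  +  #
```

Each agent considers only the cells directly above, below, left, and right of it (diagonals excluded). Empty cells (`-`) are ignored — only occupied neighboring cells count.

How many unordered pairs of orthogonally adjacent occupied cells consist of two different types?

Scan each occupied cell's neighbors to the right and below so each pair is counted once.
From row 1: 2 unlike of 3 pairs (running 2/3).
From row 2: 0 unlike of 1 pairs (running 2/4).
From row 3: 0 unlike of 2 pairs (running 2/6).
From row 4: 1 unlike of 4 pairs (running 3/10).
From row 5: 1 unlike of 3 pairs (running 4/13).
Total adjacent occupied pairs: 13; unlike-type pairs: 4.

4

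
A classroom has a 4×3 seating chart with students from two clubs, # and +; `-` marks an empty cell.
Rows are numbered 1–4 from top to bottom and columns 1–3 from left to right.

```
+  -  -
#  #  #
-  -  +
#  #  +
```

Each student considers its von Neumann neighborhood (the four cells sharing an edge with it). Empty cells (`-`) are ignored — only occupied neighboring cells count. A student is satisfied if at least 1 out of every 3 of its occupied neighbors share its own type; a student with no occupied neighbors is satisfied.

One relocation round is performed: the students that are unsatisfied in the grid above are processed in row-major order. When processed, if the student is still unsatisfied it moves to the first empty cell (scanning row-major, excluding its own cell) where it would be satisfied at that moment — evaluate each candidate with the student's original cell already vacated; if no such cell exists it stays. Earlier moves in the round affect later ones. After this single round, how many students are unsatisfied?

0

Initially unsatisfied (in order): (1,1).
  (1,1) → (3,2).
Resulting grid:
- - -
# # #
- + +
# # +
All satisfied now.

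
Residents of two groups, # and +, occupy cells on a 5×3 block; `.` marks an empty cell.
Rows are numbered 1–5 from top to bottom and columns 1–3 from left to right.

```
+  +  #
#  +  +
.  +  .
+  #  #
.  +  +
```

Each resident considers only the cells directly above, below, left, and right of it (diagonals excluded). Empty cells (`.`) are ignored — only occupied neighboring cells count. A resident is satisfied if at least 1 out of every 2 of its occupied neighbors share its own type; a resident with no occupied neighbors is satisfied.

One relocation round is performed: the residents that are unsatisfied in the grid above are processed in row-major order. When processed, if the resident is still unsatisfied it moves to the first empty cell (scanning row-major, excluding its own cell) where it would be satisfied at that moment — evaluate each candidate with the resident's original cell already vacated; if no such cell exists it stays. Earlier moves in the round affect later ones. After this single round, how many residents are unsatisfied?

Initially unsatisfied (in order): (1,3), (2,1), (4,1), (4,2).
  (1,3): no empty cell satisfies it; stays.
  (2,1): no empty cell satisfies it; stays.
  (4,1) → (3,1).
  (4,2): no empty cell satisfies it; stays.
Resulting grid:
+ + #
# + +
+ + .
. # #
. + +
Unsatisfied now: (1,3), (2,1), (4,2).

3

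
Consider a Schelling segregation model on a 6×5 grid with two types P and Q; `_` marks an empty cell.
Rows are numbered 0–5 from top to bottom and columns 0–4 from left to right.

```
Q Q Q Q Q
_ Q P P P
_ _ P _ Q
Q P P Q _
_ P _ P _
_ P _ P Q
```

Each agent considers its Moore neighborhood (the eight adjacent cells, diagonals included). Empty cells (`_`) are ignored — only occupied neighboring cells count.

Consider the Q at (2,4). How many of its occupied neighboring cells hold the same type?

Occupied neighbors of (2,4): (1,3)=P, (1,4)=P, (3,3)=Q.
Same type (Q): 1 of 3.

1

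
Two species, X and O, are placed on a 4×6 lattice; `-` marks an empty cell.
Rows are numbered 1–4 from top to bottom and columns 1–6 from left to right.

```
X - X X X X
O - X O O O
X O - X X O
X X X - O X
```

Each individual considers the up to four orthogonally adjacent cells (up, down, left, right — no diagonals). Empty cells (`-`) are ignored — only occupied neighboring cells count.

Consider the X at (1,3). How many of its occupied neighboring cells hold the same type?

Occupied neighbors of (1,3): (2,3)=X, (1,4)=X.
Same type (X): 2 of 2.

2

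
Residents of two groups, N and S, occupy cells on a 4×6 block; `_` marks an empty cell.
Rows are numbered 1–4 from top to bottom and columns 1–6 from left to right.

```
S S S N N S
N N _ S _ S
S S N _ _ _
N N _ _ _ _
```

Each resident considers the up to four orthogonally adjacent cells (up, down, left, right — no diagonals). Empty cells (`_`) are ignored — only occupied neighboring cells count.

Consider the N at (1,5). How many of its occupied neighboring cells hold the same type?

1

Occupied neighbors of (1,5): (1,4)=N, (1,6)=S.
Same type (N): 1 of 2.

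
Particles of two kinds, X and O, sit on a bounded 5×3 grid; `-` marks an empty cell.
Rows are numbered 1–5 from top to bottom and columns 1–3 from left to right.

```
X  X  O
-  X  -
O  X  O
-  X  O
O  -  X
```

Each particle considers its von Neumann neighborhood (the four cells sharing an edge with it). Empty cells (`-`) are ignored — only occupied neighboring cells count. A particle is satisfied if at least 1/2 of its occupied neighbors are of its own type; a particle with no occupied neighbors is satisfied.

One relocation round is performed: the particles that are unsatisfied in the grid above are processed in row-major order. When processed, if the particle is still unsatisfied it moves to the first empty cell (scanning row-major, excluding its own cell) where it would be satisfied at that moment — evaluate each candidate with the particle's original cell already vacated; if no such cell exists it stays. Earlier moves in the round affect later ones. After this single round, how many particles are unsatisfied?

0

Initially unsatisfied (in order): (1,3), (3,1), (4,3), (5,3).
  (1,3) → (2,3).
  (3,1) → (1,3).
  (4,3) → (4,1).
  (5,3): now satisfied by earlier moves; stays.
Resulting grid:
X X O
- X O
- X O
O X -
O - X
All satisfied now.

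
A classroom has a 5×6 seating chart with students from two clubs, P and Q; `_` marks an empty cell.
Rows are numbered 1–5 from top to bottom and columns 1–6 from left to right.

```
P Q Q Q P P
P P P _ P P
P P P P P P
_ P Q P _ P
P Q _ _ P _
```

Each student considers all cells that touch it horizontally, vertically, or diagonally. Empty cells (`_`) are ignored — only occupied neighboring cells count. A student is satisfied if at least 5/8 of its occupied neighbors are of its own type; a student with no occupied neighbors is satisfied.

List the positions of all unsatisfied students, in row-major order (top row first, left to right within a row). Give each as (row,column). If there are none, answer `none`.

(1,2), (1,3), (1,4), (2,3), (4,3), (5,1), (5,2)

Row 1: (1,1)P 2/3 satisfied · (1,2)Q 1/5 not · (1,3)Q 2/4 not · (1,4)Q 1/4 not · (1,5)P 3/4 satisfied · (1,6)P 3/3 satisfied
Row 2: (2,1)P 4/5 satisfied · (2,2)P 6/8 satisfied · (2,3)P 4/7 not · (2,5)P 6/7 satisfied · (2,6)P 5/5 satisfied
Row 3: (3,1)P 4/4 satisfied · (3,2)P 6/7 satisfied · (3,3)P 6/7 satisfied · (3,4)P 5/6 satisfied · (3,5)P 6/6 satisfied · (3,6)P 4/4 satisfied
Row 4: (4,2)P 4/6 satisfied · (4,3)Q 1/6 not · (4,4)P 4/5 satisfied · (4,6)P 3/3 satisfied
Row 5: (5,1)P 1/2 not · (5,2)Q 1/3 not · (5,5)P 2/2 satisfied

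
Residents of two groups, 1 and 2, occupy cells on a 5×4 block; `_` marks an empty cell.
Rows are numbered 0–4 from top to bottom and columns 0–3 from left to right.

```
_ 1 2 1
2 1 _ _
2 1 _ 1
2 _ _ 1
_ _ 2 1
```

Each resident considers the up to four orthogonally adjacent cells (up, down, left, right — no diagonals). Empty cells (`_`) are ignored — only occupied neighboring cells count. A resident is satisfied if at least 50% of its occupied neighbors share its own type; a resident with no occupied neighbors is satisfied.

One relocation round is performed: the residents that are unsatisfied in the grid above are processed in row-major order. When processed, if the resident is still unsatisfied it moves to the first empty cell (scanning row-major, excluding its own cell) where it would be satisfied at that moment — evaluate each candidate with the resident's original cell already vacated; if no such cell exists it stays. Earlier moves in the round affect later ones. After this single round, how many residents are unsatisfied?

Initially unsatisfied (in order): (0,2), (0,3), (4,2).
  (0,2) → (0,0).
  (0,3): now satisfied by earlier moves; stays.
  (4,2) → (3,1).
Resulting grid:
2 1 _ 1
2 1 _ _
2 1 _ 1
2 2 _ 1
_ _ _ 1
Unsatisfied now: (2,1).

1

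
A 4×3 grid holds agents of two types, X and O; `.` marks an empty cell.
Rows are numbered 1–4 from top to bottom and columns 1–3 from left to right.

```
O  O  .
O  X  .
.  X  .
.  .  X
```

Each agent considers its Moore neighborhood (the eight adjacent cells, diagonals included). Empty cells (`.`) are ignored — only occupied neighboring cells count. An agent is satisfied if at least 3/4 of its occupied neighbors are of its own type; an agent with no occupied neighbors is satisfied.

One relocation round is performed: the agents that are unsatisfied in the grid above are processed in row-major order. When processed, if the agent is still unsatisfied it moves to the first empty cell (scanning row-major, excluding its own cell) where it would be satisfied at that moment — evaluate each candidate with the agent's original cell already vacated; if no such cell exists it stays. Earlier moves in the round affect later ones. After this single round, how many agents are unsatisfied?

0

Initially unsatisfied (in order): (1,1), (1,2), (2,1), (2,2), (3,2).
  (1,1): no empty cell satisfies it; stays.
  (1,2): no empty cell satisfies it; stays.
  (2,1): no empty cell satisfies it; stays.
  (2,2) → (3,3).
  (3,2) → (4,1).
Resulting grid:
O O .
O . .
. . X
X . X
All satisfied now.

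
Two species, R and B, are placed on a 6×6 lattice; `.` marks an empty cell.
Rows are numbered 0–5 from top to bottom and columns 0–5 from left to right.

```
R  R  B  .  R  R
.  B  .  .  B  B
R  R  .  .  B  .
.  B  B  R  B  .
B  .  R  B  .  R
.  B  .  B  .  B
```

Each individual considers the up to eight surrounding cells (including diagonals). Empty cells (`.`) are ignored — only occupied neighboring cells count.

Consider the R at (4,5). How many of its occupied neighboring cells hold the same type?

0

Occupied neighbors of (4,5): (3,4)=B, (5,5)=B.
Same type (R): 0 of 2.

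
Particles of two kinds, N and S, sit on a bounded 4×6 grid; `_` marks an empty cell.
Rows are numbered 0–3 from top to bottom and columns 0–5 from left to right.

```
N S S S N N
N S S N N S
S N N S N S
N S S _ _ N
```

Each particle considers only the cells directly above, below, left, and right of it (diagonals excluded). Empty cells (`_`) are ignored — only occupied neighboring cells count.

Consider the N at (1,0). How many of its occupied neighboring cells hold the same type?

1

Occupied neighbors of (1,0): (0,0)=N, (2,0)=S, (1,1)=S.
Same type (N): 1 of 3.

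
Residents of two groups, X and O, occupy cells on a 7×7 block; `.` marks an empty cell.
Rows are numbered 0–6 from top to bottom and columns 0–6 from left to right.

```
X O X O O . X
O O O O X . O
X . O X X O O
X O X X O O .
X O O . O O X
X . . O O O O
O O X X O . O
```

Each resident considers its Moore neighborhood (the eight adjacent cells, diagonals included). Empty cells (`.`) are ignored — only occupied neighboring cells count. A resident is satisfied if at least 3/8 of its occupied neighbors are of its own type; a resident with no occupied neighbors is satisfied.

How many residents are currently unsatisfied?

12

(0,0)X 0/3 not
(0,1)O 3/5 satisfied
(0,2)X 0/5 not
(0,3)O 3/5 satisfied
(0,4)O 2/3 satisfied
(0,6)X 0/1 not
(1,0)O 2/4 satisfied
(1,1)O 4/7 satisfied
(1,2)O 5/7 satisfied
(1,3)O 4/8 satisfied
(1,4)X 2/6 not
(1,6)O 2/3 satisfied
(2,0)X 1/4 not
(2,2)O 4/7 satisfied
(2,3)X 4/8 satisfied
(2,4)X 3/7 satisfied
(2,5)O 4/6 satisfied
(2,6)O 3/3 satisfied
(3,0)X 2/4 satisfied
(3,1)O 3/7 satisfied
(3,2)X 2/6 not
(3,3)X 3/7 satisfied
(3,4)O 4/7 satisfied
(3,5)O 5/7 satisfied
(4,0)X 2/4 satisfied
(4,1)O 2/6 not
(4,2)O 3/5 satisfied
(4,4)O 6/7 satisfied
(4,5)O 6/7 satisfied
(4,6)X 0/4 not
(5,0)X 1/4 not
(5,3)O 4/6 satisfied
(5,4)O 5/6 satisfied
(5,5)O 6/7 satisfied
(5,6)O 3/4 satisfied
(6,0)O 1/2 satisfied
(6,1)O 1/3 not
(6,2)X 1/3 not
(6,3)X 1/4 not
(6,4)O 3/4 satisfied
(6,6)O 2/2 satisfied
Unsatisfied: (0,0), (0,2), (0,6), (1,4), (2,0), (3,2), (4,1), (4,6), (5,0), (6,1), (6,2), (6,3) — 12 in total.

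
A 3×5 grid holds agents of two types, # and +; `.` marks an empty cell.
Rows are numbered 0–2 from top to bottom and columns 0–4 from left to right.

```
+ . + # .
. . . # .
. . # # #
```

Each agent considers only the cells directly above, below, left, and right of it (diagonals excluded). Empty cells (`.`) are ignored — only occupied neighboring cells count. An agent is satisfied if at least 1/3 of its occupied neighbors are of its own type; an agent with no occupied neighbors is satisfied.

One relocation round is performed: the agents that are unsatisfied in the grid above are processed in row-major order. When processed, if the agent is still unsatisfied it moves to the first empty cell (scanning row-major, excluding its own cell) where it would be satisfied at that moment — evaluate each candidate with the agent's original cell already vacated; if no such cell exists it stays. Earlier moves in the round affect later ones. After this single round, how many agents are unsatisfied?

Initially unsatisfied (in order): (0,2).
  (0,2) → (0,1).
Resulting grid:
+ + . # .
. . . # .
. . # # #
All satisfied now.

0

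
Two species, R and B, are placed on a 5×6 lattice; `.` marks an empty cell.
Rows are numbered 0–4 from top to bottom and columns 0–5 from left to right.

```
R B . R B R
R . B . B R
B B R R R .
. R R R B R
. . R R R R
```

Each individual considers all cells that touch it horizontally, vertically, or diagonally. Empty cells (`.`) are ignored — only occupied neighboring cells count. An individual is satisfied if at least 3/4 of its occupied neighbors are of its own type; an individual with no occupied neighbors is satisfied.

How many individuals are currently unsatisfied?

17

Row 0: (0,0)R 1/2 unhappy · (0,1)B 1/3 unhappy · (0,3)R 0/3 unhappy · (0,4)B 1/4 unhappy · (0,5)R 1/3 unhappy
Row 1: (1,0)R 1/4 unhappy · (1,2)B 2/5 unhappy · (1,4)B 1/6 unhappy · (1,5)R 2/4 unhappy
Row 2: (2,0)B 1/3 unhappy · (2,1)B 2/6 unhappy · (2,2)R 4/6 unhappy · (2,3)R 4/7 unhappy · (2,4)R 4/6 unhappy
Row 3: (3,1)R 3/5 unhappy · (3,2)R 6/7 ok · (3,3)R 7/8 ok · (3,4)B 0/7 unhappy · (3,5)R 3/4 ok
Row 4: (4,2)R 4/4 ok · (4,3)R 4/5 ok · (4,4)R 4/5 ok · (4,5)R 2/3 unhappy
Unsatisfied: (0,0), (0,1), (0,3), (0,4), (0,5), (1,0), (1,2), (1,4), (1,5), (2,0), (2,1), (2,2), (2,3), (2,4), (3,1), (3,4), (4,5) — 17 in total.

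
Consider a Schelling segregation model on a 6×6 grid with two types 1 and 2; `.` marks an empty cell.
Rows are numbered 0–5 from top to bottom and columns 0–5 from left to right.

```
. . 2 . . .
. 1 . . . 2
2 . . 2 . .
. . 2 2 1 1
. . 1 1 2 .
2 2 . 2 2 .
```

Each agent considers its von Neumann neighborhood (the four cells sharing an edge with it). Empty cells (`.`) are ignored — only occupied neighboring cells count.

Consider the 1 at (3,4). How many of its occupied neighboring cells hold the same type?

1

Occupied neighbors of (3,4): (4,4)=2, (3,3)=2, (3,5)=1.
Same type (1): 1 of 3.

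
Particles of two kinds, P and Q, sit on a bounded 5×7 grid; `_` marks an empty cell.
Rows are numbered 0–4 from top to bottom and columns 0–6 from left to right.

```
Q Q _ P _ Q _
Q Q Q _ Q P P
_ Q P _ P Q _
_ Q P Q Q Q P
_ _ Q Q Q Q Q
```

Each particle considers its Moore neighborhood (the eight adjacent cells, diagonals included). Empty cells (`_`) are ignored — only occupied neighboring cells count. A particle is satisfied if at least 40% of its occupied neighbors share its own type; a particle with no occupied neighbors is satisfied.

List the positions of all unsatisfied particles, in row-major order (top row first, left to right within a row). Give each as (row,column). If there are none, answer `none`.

(0,0)Q 3/3 ✓
(0,1)Q 4/4 ✓
(0,3)P 0/2 ✗
(0,5)Q 1/3 ✗
(1,0)Q 4/4 ✓
(1,1)Q 5/6 ✓
(1,2)Q 3/5 ✓
(1,4)Q 2/5 ✓
(1,5)P 2/5 ✓
(1,6)P 1/3 ✗
(2,1)Q 4/6 ✓
(2,2)P 1/6 ✗
(2,4)P 1/6 ✗
(2,5)Q 3/7 ✓
(3,1)Q 2/4 ✓
(3,2)P 1/6 ✗
(3,3)Q 4/7 ✓
(3,4)Q 6/7 ✓
(3,5)Q 5/7 ✓
(3,6)P 0/4 ✗
(4,2)Q 3/4 ✓
(4,3)Q 4/5 ✓
(4,4)Q 5/5 ✓
(4,5)Q 4/5 ✓
(4,6)Q 2/3 ✓

(0,3), (0,5), (1,6), (2,2), (2,4), (3,2), (3,6)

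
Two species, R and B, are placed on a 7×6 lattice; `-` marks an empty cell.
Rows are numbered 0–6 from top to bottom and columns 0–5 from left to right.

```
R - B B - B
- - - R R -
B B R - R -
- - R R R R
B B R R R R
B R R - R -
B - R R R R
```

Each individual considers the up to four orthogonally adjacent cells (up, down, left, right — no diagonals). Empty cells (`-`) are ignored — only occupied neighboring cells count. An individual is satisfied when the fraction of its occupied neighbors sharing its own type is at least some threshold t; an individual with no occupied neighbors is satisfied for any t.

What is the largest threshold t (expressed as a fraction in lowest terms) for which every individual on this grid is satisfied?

1/3

(0,0)R — no occupied neighbors
(0,2)B 1/1
(0,3)B 1/2
(0,5)B — no occupied neighbors
(1,3)R 1/2
(1,4)R 2/2
(2,0)B 1/1
(2,1)B 1/2
(2,2)R 1/2
(2,4)R 2/2
(3,2)R 3/3
(3,3)R 3/3
(3,4)R 4/4
(3,5)R 2/2
(4,0)B 2/2
(4,1)B 1/3
(4,2)R 3/4
(4,3)R 3/3
(4,4)R 4/4
(4,5)R 2/2
(5,0)B 2/3
(5,1)R 1/3
(5,2)R 3/3
(5,4)R 2/2
(6,0)B 1/1
(6,2)R 2/2
(6,3)R 2/2
(6,4)R 3/3
(6,5)R 1/1
The smallest same-type fraction is 1/3 at (4,1), which reduces to 1/3. Any threshold above that leaves this individual unsatisfied.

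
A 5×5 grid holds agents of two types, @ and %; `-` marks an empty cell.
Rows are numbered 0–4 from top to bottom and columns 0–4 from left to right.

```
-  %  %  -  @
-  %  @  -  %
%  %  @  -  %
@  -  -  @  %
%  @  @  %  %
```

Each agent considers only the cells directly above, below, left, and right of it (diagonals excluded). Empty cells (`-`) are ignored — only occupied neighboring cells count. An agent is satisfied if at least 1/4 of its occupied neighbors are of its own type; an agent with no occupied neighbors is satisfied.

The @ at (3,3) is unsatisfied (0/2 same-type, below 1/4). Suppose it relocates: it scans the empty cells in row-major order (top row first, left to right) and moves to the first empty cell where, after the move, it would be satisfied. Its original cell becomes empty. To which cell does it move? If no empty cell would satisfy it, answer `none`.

(0,3)

Vacating (3,3). Empty cells in order:
  (0,0): 0/1 same-type → still unsatisfied.
  (0,3): 1/2 same-type → satisfied — stop here.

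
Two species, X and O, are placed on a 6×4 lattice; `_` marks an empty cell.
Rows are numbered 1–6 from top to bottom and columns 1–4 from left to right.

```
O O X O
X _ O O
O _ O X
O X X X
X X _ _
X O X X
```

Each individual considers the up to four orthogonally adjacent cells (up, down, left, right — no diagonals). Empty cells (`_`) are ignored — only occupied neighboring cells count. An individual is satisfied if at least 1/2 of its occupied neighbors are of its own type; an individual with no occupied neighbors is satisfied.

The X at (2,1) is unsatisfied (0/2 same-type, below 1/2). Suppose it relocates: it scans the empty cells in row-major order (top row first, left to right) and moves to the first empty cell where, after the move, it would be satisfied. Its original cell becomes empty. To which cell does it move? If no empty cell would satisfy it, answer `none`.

Vacating (2,1). Empty cells in order:
  (2,2): 0/2 same-type → still unsatisfied.
  (3,2): 1/3 same-type → still unsatisfied.
  (5,3): 3/3 same-type → satisfied — stop here.

(5,3)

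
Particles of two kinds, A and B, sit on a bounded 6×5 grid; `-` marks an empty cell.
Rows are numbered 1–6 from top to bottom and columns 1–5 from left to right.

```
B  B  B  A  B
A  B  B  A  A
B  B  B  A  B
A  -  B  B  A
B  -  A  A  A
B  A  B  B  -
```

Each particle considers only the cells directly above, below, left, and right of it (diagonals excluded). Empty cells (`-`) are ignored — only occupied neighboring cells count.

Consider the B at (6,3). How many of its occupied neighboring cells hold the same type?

1

Occupied neighbors of (6,3): (5,3)=A, (6,2)=A, (6,4)=B.
Same type (B): 1 of 3.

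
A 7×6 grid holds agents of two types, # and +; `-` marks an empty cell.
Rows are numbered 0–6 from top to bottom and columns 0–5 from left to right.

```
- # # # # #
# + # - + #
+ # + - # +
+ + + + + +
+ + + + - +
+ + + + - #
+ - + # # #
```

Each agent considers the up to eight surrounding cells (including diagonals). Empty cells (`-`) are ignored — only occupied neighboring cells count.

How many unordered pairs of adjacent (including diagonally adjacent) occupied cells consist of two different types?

Scan each occupied cell's neighbors to the right and below (and the two forward diagonals) so each pair is counted once.
Row 0: #(0,1)–#(0,2)= #(0,1)–+(1,1)≠ #(0,1)–#(1,2)= #(0,1)–#(1,0)= #(0,2)–#(0,3)= #(0,2)–#(1,2)= #(0,2)–+(1,1)≠ #(0,3)–#(0,4)= #(0,3)–+(1,4)≠ #(0,3)–#(1,2)= #(0,4)–#(0,5)= #(0,4)–+(1,4)≠ #(0,4)–#(1,5)= #(0,5)–#(1,5)= #(0,5)–+(1,4)≠  → 5/15 unlike.
Row 1: #(1,0)–+(1,1)≠ #(1,0)–+(2,0)≠ #(1,0)–#(2,1)= +(1,1)–#(1,2)≠ +(1,1)–#(2,1)≠ +(1,1)–+(2,2)= +(1,1)–+(2,0)= #(1,2)–+(2,2)≠ #(1,2)–#(2,1)= +(1,4)–#(1,5)≠ +(1,4)–#(2,4)≠ +(1,4)–+(2,5)= #(1,5)–+(2,5)≠ #(1,5)–#(2,4)=  → 8/14 unlike.
Row 2: +(2,0)–#(2,1)≠ +(2,0)–+(3,0)= +(2,0)–+(3,1)= #(2,1)–+(2,2)≠ #(2,1)–+(3,1)≠ #(2,1)–+(3,2)≠ #(2,1)–+(3,0)≠ +(2,2)–+(3,2)= +(2,2)–+(3,3)= +(2,2)–+(3,1)= #(2,4)–+(2,5)≠ #(2,4)–+(3,4)≠ #(2,4)–+(3,5)≠ #(2,4)–+(3,3)≠ +(2,5)–+(3,5)= +(2,5)–+(3,4)=  → 9/16 unlike.
Row 3: +(3,0)–+(3,1)= +(3,0)–+(4,0)= +(3,0)–+(4,1)= +(3,1)–+(3,2)= +(3,1)–+(4,1)= +(3,1)–+(4,2)= +(3,1)–+(4,0)= +(3,2)–+(3,3)= +(3,2)–+(4,2)= +(3,2)–+(4,3)= +(3,2)–+(4,1)= +(3,3)–+(3,4)= +(3,3)–+(4,3)= +(3,3)–+(4,2)= +(3,4)–+(3,5)= +(3,4)–+(4,5)= +(3,4)–+(4,3)= +(3,5)–+(4,5)=  → 0/18 unlike.
Row 4: +(4,0)–+(4,1)= +(4,0)–+(5,0)= +(4,0)–+(5,1)= +(4,1)–+(4,2)= +(4,1)–+(5,1)= +(4,1)–+(5,2)= +(4,1)–+(5,0)= +(4,2)–+(4,3)= +(4,2)–+(5,2)= +(4,2)–+(5,3)= +(4,2)–+(5,1)= +(4,3)–+(5,3)= +(4,3)–+(5,2)= +(4,5)–#(5,5)≠  → 1/14 unlike.
Row 5: +(5,0)–+(5,1)= +(5,0)–+(6,0)= +(5,1)–+(5,2)= +(5,1)–+(6,2)= +(5,1)–+(6,0)= +(5,2)–+(5,3)= +(5,2)–+(6,2)= +(5,2)–#(6,3)≠ +(5,3)–#(6,3)≠ +(5,3)–#(6,4)≠ +(5,3)–+(6,2)= #(5,5)–#(6,5)= #(5,5)–#(6,4)=  → 3/13 unlike.
Row 6: +(6,2)–#(6,3)≠ #(6,3)–#(6,4)= #(6,4)–#(6,5)=  → 1/3 unlike.
Total adjacent occupied pairs: 93; unlike-type pairs: 27.

27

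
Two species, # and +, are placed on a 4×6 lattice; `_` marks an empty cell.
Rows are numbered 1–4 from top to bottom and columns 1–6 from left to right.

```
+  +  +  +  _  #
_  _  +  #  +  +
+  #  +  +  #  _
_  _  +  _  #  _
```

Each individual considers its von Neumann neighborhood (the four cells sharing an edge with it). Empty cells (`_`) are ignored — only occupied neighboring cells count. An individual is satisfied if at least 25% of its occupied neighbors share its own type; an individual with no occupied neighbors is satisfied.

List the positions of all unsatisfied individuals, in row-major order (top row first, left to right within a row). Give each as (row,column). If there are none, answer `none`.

(1,6), (2,4), (3,1), (3,2)

(1,1)+ 1/1 ok
(1,2)+ 2/2 ok
(1,3)+ 3/3 ok
(1,4)+ 1/2 ok
(1,6)# 0/1 unhappy
(2,3)+ 2/3 ok
(2,4)# 0/4 unhappy
(2,5)+ 1/3 ok
(2,6)+ 1/2 ok
(3,1)+ 0/1 unhappy
(3,2)# 0/2 unhappy
(3,3)+ 3/4 ok
(3,4)+ 1/3 ok
(3,5)# 1/3 ok
(4,3)+ 1/1 ok
(4,5)# 1/1 ok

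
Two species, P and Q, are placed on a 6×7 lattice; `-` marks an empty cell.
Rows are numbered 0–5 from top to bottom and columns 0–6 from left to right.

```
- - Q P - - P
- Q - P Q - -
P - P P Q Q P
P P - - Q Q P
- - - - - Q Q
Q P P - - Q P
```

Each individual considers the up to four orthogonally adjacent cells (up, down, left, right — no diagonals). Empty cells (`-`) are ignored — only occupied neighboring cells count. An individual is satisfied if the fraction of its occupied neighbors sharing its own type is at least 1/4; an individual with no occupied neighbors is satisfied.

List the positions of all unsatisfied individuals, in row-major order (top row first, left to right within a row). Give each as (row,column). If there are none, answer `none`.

(0,2), (5,0), (5,6)

Row 0: (0,2)Q 0/1 not · (0,3)P 1/2 satisfied · (0,6)P 0/0 satisfied
Row 1: (1,1)Q 0/0 satisfied · (1,3)P 2/3 satisfied · (1,4)Q 1/2 satisfied
Row 2: (2,0)P 1/1 satisfied · (2,2)P 1/1 satisfied · (2,3)P 2/3 satisfied · (2,4)Q 3/4 satisfied · (2,5)Q 2/3 satisfied · (2,6)P 1/2 satisfied
Row 3: (3,0)P 2/2 satisfied · (3,1)P 1/1 satisfied · (3,4)Q 2/2 satisfied · (3,5)Q 3/4 satisfied · (3,6)P 1/3 satisfied
Row 4: (4,5)Q 3/3 satisfied · (4,6)Q 1/3 satisfied
Row 5: (5,0)Q 0/1 not · (5,1)P 1/2 satisfied · (5,2)P 1/1 satisfied · (5,5)Q 1/2 satisfied · (5,6)P 0/2 not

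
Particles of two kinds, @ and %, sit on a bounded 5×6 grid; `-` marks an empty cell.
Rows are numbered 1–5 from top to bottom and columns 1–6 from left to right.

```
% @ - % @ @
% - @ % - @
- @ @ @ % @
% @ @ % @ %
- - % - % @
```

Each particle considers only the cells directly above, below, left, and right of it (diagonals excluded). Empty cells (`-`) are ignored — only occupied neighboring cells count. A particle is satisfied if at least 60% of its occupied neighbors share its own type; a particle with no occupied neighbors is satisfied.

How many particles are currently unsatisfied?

(1,1)% 1/2 unhappy
(1,2)@ 0/1 unhappy
(1,4)% 1/2 unhappy
(1,5)@ 1/2 unhappy
(1,6)@ 2/2 ok
(2,1)% 1/1 ok
(2,3)@ 1/2 unhappy
(2,4)% 1/3 unhappy
(2,6)@ 2/2 ok
(3,2)@ 2/2 ok
(3,3)@ 4/4 ok
(3,4)@ 1/4 unhappy
(3,5)% 0/3 unhappy
(3,6)@ 1/3 unhappy
(4,1)% 0/1 unhappy
(4,2)@ 2/3 ok
(4,3)@ 2/4 unhappy
(4,4)% 0/3 unhappy
(4,5)@ 0/4 unhappy
(4,6)% 0/3 unhappy
(5,3)% 0/1 unhappy
(5,5)% 0/2 unhappy
(5,6)@ 0/2 unhappy
Unsatisfied: (1,1), (1,2), (1,4), (1,5), (2,3), (2,4), (3,4), (3,5), (3,6), (4,1), (4,3), (4,4), (4,5), (4,6), (5,3), (5,5), (5,6) — 17 in total.

17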